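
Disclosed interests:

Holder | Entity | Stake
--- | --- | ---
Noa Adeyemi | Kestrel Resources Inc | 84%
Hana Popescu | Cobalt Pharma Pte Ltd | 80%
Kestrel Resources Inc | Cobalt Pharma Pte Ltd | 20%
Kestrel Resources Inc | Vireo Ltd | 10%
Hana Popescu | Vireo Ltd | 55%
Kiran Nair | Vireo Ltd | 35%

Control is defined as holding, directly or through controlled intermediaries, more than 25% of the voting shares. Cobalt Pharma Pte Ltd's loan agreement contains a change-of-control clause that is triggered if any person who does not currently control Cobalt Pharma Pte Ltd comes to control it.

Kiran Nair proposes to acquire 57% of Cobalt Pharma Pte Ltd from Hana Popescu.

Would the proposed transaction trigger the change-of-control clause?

Yes

The purchase adds only to Kiran's holdings (Hana's stake shrinks), so Kiran is the only person who could newly come to control Cobalt.
Kiran holds 35% of Vireo, so Kiran controls Vireo.
Neither Kiran nor any entity Kiran controls holds any voting interest in Cobalt.
So before the transaction, Kiran does not control Cobalt.
After the purchase, Kiran holds 57% of Cobalt directly, and Hana's stake falls to 23%.
Kiran holds 57% of Cobalt, so Kiran controls Cobalt.
Kiran did not control Cobalt before and does after, so the clause is triggered.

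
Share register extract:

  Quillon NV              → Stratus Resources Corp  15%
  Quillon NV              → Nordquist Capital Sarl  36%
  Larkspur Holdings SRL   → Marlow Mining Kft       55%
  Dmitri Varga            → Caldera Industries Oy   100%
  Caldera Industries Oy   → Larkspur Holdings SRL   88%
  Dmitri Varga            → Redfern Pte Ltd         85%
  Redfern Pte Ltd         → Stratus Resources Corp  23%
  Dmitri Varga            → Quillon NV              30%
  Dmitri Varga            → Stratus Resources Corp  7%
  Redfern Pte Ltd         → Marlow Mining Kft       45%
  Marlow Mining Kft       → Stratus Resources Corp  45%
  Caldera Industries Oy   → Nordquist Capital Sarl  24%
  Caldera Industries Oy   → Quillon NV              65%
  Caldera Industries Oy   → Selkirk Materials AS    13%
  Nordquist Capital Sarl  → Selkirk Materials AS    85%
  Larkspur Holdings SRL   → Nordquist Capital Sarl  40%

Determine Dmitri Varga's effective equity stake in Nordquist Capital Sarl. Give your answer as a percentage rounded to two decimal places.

Dmitri reaches Nordquist along 4 paths.
Via Caldera → Quillon: 100% × 65% × 36% = 23.4%.
Via Quillon: 30% × 36% = 10.8%.
Via Caldera: 100% × 24% = 24%.
Via Caldera → Larkspur: 100% × 88% × 40% = 35.2%.
Total: 23.4% + 10.8% + 24% + 35.2% = 93.4%.
Rounded: 93.40%.

93.40%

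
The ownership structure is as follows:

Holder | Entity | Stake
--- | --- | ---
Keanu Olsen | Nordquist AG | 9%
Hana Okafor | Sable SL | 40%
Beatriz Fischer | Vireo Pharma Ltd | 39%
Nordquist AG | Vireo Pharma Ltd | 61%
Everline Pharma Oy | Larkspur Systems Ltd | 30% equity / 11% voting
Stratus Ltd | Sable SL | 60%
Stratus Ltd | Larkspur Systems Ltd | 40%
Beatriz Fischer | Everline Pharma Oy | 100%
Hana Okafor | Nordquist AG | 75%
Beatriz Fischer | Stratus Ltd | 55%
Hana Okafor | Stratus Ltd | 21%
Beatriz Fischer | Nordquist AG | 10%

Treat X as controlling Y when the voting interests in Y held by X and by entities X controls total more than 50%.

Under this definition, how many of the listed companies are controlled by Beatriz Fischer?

4

Beatriz holds 55% of Stratus, so Beatriz controls Stratus.
Beatriz holds 100% of Everline, so Beatriz controls Everline.
Stratus holds 60% of Sable, so Beatriz controls Sable.
Stratus and Everline together hold 40% + 11% = 51% of Larkspur, so Beatriz controls Larkspur.
No other company's threshold is met.
Beatriz controls 4 companies.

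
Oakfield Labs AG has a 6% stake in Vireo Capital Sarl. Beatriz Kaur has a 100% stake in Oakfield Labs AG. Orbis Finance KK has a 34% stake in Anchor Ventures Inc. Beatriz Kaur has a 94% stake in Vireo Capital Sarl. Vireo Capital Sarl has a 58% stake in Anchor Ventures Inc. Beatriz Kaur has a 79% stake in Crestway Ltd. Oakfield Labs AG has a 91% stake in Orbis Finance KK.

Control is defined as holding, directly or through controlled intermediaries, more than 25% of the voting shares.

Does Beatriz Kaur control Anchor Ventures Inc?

Yes

Beatriz holds 100% of Oakfield, so Beatriz controls Oakfield.
Oakfield holds 91% of Orbis, so Beatriz controls Orbis.
Beatriz and Oakfield together hold 94% + 6% = 100% of Vireo, so Beatriz controls Vireo.
Orbis and Vireo together hold 34% + 58% = 92% of Anchor, so Beatriz controls Anchor.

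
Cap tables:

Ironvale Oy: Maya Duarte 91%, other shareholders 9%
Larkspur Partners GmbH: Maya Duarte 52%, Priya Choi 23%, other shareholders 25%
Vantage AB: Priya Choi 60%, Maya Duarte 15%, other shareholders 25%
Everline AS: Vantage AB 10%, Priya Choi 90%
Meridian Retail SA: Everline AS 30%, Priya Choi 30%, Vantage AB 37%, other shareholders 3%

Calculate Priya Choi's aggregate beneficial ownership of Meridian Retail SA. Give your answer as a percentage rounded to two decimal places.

81.00%

Priya reaches Meridian along 4 paths.
Via Vantage → Everline: 60% × 10% × 30% = 1.8%.
Via Everline: 90% × 30% = 27%.
Direct stake: 30% = 30%.
Via Vantage: 60% × 37% = 22.2%.
Total: 1.8% + 27% + 30% + 22.2% = 81%.
Rounded: 81.00%.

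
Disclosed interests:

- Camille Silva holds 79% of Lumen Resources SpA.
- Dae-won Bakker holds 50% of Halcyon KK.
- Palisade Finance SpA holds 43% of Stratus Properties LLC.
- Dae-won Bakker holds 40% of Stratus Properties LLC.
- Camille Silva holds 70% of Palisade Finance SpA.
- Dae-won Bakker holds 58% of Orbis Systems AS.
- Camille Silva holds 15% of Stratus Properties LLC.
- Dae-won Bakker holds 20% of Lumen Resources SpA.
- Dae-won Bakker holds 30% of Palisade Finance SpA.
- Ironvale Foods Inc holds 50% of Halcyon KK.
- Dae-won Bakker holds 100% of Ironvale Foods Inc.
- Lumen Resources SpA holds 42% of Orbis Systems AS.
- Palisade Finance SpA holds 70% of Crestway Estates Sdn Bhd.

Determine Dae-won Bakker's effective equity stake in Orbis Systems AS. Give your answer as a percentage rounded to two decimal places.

66.40%

Dae-won reaches Orbis along 2 paths.
Direct stake: 58% = 58%.
Via Lumen: 20% × 42% = 8.4%.
Total: 58% + 8.4% = 66.4%.
Rounded: 66.40%.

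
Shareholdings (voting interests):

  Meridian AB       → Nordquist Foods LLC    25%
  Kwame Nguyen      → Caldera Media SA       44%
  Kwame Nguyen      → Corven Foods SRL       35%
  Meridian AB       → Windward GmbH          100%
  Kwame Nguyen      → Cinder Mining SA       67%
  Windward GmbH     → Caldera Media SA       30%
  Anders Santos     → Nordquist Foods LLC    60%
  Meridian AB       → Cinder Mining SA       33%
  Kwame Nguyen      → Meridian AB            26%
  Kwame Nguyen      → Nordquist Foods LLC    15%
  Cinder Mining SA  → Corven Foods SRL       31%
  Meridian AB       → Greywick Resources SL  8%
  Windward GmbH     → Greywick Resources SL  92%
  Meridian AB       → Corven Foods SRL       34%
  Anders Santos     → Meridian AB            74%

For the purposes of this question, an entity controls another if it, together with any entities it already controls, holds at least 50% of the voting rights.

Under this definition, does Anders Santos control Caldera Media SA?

No

Anders holds 74% of Meridian, so Anders controls Meridian.
Meridian and Anders together hold 25% + 60% = 85% of Nordquist, so Anders controls Nordquist.
Meridian holds 100% of Windward, so Anders controls Windward.
Windward and Meridian together hold 92% + 8% = 100% of Greywick, so Anders controls Greywick.
In Caldera, Anders's side holds only 30%, not ≥ 50%.
So Anders does not control Caldera.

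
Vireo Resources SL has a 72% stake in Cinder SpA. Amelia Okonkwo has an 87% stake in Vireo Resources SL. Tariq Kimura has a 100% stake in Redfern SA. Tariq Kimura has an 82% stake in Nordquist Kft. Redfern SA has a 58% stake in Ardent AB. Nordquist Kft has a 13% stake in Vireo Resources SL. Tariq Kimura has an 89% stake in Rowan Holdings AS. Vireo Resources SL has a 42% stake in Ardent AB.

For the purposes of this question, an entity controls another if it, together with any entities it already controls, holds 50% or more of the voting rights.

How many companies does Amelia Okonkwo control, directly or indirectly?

2

Amelia holds 87% of Vireo, so Amelia controls Vireo.
Vireo holds 72% of Cinder, so Amelia controls Cinder.
No other company's threshold is met.
Amelia controls 2 companies.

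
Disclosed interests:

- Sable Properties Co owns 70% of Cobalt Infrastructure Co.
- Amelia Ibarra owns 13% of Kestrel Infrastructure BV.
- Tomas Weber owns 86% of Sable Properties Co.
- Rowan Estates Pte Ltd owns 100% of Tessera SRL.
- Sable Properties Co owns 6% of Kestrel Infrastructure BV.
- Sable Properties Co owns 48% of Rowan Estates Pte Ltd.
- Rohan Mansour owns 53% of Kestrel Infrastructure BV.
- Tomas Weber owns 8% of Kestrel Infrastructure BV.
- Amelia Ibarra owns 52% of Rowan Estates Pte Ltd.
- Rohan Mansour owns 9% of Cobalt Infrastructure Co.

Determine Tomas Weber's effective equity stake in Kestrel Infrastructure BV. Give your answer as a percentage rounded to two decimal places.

Tomas reaches Kestrel along 2 paths.
Via Sable: 86% × 6% = 5.16%.
Direct stake: 8% = 8%.
Total: 5.16% + 8% = 13.16%.

13.16%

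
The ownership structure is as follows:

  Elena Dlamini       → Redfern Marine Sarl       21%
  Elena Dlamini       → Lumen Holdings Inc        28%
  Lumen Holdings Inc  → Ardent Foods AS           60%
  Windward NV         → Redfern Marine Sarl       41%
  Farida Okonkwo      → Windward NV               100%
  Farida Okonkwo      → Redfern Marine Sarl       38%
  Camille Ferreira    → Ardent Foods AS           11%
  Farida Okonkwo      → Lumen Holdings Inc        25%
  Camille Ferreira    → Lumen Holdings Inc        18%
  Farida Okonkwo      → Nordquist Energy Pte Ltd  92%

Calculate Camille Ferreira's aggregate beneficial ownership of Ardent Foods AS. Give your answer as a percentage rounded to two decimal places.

21.80%

Camille reaches Ardent along 2 paths.
Via Lumen: 18% × 60% = 10.8%.
Direct stake: 11% = 11%.
Total: 10.8% + 11% = 21.8%.
Rounded: 21.80%.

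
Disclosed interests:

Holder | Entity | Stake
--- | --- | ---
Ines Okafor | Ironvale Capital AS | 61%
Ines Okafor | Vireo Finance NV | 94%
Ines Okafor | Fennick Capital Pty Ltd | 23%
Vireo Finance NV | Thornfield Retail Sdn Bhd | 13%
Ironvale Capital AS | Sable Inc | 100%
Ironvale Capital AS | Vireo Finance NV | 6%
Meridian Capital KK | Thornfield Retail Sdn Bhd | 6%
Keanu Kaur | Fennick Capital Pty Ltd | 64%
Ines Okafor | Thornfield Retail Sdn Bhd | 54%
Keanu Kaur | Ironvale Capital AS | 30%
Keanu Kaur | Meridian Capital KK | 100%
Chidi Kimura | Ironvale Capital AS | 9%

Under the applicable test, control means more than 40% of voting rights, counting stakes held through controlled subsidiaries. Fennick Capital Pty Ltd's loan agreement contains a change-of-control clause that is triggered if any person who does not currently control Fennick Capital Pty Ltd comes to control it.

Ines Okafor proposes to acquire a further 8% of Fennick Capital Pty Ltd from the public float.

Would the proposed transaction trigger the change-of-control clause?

No

The purchase changes only Ines's holdings, so Ines is the only person who could newly come to control Fennick.
Ines holds 61% of Ironvale, so Ines controls Ironvale.
Ironvale holds 100% of Sable, so Ines controls Sable.
Ines and Ironvale together hold 94% + 6% = 100% of Vireo, so Ines controls Vireo.
Vireo and Ines together hold 13% + 54% = 67% of Thornfield, so Ines controls Thornfield.
In Fennick, Ines's side holds only 23%, not > 40%.
So before the transaction, Ines does not control Fennick.
After the purchase, Ines's direct stake in Fennick rises to 23% + 8% = 31%.
After the transaction, Ines's side holds 31% of Fennick, not > 40%, so Ines still does not control Fennick.
No new person acquires control, so the clause is not triggered.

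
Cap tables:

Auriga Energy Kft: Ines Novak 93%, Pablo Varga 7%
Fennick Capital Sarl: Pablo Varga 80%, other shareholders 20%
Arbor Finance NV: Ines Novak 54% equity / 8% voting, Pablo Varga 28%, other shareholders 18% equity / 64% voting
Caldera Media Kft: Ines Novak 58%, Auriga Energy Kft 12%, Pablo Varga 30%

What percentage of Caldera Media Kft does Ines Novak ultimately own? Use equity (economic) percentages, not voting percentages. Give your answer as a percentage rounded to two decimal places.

69.16%

Ines reaches Caldera along 2 paths.
Direct stake: 58% = 58%.
Via Auriga: 93% × 12% = 11.16%.
Total: 58% + 11.16% = 69.16%.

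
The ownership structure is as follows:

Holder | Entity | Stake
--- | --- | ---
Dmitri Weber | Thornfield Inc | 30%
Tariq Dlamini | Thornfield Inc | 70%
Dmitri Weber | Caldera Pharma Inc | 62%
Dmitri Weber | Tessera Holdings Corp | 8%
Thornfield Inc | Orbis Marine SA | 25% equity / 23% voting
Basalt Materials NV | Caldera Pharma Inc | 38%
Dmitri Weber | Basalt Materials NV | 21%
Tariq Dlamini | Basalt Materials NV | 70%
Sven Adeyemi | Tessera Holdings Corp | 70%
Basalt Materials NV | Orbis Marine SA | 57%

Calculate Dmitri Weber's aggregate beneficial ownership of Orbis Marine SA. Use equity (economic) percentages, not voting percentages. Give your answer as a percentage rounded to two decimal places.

19.47%

Dmitri reaches Orbis along 2 paths.
Via Thornfield: 30% × 25% = 7.5%.
Via Basalt: 21% × 57% = 11.97%.
Total: 7.5% + 11.97% = 19.47%.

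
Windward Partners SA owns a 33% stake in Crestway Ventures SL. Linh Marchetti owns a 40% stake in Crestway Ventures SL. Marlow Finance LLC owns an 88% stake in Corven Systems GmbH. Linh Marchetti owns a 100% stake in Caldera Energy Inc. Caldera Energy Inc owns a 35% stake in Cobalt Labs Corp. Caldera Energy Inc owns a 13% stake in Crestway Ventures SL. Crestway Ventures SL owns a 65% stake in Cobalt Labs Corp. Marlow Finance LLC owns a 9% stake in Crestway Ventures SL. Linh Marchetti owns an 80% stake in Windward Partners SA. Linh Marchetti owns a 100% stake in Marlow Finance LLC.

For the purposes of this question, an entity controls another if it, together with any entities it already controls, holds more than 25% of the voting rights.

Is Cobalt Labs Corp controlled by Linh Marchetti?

Linh holds 80% of Windward, so Linh controls Windward.
Linh holds 100% of Marlow, so Linh controls Marlow.
Linh holds 100% of Caldera, so Linh controls Caldera.
Linh and Marlow and Windward and Caldera together hold 40% + 9% + 33% + 13% = 95% of Crestway, so Linh controls Crestway.
Caldera and Crestway together hold 35% + 65% = 100% of Cobalt, so Linh controls Cobalt.

Yes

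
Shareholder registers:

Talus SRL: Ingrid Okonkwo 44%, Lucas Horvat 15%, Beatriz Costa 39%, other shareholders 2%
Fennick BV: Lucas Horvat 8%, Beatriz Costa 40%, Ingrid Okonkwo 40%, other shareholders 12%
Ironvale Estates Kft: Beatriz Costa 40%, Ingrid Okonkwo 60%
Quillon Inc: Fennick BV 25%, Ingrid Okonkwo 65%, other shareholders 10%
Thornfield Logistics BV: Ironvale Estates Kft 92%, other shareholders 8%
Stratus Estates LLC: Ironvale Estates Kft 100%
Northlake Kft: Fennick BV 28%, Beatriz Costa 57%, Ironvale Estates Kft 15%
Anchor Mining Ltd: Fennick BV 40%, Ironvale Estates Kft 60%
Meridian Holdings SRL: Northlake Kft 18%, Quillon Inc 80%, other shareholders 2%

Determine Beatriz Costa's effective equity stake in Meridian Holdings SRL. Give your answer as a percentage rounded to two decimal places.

21.36%

Beatriz reaches Meridian along 4 paths.
Via Fennick → Northlake: 40% × 28% × 18% = 2.016%.
Via Northlake: 57% × 18% = 10.26%.
Via Ironvale → Northlake: 40% × 15% × 18% = 1.08%.
Via Fennick → Quillon: 40% × 25% × 80% = 8%.
Total: 2.016% + 10.26% + 1.08% + 8% = 21.356%.
Rounded: 21.36%.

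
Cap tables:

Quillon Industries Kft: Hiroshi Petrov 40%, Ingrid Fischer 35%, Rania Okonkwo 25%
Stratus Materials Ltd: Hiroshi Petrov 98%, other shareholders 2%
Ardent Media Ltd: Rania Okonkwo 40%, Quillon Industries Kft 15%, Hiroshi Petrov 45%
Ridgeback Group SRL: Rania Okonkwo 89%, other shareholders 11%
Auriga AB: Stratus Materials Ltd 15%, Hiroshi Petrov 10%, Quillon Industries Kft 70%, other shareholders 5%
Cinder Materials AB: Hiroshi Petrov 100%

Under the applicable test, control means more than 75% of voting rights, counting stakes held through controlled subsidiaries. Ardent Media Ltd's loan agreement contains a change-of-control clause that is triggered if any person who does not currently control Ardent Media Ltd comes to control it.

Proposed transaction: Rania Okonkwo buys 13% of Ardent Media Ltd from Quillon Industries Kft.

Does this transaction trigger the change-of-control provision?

No

The purchase adds only to Rania's holdings (Quillon's stake shrinks), so Rania is the only person who could newly come to control Ardent.
Rania holds 89% of Ridgeback, so Rania controls Ridgeback.
In Ardent, Rania's side holds only 40%, not > 75%.
So before the transaction, Rania does not control Ardent.
After the purchase, Rania's direct stake in Ardent rises to 40% + 13% = 53%, and Quillon's stake falls to 2%.
After the transaction, Rania's side holds 53% of Ardent, not > 75%, so Rania still does not control Ardent.
No new person acquires control, so the clause is not triggered.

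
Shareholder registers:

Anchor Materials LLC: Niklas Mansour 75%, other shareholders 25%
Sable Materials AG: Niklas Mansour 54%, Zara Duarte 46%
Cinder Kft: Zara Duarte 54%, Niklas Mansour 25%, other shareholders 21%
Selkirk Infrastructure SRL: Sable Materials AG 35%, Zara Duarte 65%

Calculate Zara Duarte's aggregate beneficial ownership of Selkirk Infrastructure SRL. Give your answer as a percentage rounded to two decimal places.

Zara reaches Selkirk along 2 paths.
Via Sable: 46% × 35% = 16.1%.
Direct stake: 65% = 65%.
Total: 16.1% + 65% = 81.1%.
Rounded: 81.10%.

81.10%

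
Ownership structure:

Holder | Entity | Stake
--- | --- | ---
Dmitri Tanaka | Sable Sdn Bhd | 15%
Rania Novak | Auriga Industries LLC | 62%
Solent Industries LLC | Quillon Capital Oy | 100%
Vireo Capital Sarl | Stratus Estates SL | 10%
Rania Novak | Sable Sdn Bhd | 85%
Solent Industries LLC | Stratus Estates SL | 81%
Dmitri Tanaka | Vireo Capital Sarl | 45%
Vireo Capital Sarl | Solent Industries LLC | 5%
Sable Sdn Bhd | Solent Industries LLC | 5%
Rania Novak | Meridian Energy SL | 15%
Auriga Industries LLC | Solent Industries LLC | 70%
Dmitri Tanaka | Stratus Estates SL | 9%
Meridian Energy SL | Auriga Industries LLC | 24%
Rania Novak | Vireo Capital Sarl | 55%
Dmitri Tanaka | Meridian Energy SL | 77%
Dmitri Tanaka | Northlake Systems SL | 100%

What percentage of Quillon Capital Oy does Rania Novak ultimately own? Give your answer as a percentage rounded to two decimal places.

Rania reaches Quillon along 4 paths.
Via Meridian → Auriga → Solent: 15% × 24% × 70% × 100% = 2.52%.
Via Auriga → Solent: 62% × 70% × 100% = 43.4%.
Via Sable → Solent: 85% × 5% × 100% = 4.25%.
Via Vireo → Solent: 55% × 5% × 100% = 2.75%.
Total: 2.52% + 43.4% + 4.25% + 2.75% = 52.92%.

52.92%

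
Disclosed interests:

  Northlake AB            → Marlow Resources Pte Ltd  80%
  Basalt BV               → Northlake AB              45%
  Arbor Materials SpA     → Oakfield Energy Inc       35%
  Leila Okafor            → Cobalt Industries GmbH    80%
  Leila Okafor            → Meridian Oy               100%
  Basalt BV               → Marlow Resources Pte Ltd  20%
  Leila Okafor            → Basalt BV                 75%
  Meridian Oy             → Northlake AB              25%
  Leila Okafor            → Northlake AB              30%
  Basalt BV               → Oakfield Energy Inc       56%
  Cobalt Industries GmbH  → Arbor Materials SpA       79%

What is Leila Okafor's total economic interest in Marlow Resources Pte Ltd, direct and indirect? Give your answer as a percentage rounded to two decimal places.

86.00%

Leila reaches Marlow along 4 paths.
Via Basalt → Northlake: 75% × 45% × 80% = 27%.
Via Northlake: 30% × 80% = 24%.
Via Meridian → Northlake: 100% × 25% × 80% = 20%.
Via Basalt: 75% × 20% = 15%.
Total: 27% + 24% + 20% + 15% = 86%.
Rounded: 86.00%.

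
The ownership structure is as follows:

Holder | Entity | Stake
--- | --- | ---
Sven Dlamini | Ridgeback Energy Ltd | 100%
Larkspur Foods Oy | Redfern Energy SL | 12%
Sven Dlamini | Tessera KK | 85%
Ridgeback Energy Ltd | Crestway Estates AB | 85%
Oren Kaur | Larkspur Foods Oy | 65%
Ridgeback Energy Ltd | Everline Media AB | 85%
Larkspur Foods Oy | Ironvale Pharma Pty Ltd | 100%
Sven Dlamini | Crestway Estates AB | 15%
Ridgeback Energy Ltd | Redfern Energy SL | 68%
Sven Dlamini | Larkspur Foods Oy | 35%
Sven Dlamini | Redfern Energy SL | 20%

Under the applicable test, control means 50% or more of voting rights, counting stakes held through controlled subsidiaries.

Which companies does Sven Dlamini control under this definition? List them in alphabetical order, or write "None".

Crestway Estates AB, Everline Media AB, Redfern Energy SL, Ridgeback Energy Ltd, Tessera KK

Sven holds 100% of Ridgeback, so Sven controls Ridgeback.
Ridgeback holds 85% of Everline, so Sven controls Everline.
Ridgeback and Sven together hold 68% + 20% = 88% of Redfern, so Sven controls Redfern.
Sven and Ridgeback together hold 15% + 85% = 100% of Crestway, so Sven controls Crestway.
Sven holds 85% of Tessera, so Sven controls Tessera.
No other company's threshold is met.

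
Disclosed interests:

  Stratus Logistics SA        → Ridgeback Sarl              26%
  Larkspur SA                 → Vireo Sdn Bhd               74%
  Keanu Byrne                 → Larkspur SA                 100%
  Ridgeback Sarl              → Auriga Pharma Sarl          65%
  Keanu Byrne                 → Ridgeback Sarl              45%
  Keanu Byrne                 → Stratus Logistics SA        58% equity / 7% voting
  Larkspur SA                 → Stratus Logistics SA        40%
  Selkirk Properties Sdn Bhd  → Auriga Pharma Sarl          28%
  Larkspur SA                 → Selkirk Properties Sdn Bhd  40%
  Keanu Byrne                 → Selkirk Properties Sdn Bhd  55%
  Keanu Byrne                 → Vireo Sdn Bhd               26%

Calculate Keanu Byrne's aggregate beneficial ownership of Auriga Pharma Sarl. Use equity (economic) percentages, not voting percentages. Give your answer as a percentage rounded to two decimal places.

72.41%

Keanu reaches Auriga along 5 paths.
Via Larkspur → Selkirk: 100% × 40% × 28% = 11.2%.
Via Selkirk: 55% × 28% = 15.4%.
Via Larkspur → Stratus → Ridgeback: 100% × 40% × 26% × 65% = 6.76%.
Via Stratus → Ridgeback: 58% × 26% × 65% = 9.802%.
Via Ridgeback: 45% × 65% = 29.25%.
Total: 11.2% + 15.4% + 6.76% + 9.802% + 29.25% = 72.412%.
Rounded: 72.41%.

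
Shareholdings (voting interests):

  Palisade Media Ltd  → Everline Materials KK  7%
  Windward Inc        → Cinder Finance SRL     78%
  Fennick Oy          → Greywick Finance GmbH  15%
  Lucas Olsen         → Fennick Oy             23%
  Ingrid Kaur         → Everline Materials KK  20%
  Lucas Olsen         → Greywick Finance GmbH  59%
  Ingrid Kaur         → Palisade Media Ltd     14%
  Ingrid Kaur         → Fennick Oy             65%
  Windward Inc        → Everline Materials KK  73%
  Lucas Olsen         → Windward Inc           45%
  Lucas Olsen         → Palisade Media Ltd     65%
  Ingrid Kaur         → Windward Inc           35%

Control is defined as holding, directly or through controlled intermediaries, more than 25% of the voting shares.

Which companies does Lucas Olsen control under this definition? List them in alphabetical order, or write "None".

Cinder Finance SRL, Everline Materials KK, Greywick Finance GmbH, Palisade Media Ltd, Windward Inc

Lucas holds 45% of Windward, so Lucas controls Windward.
Lucas holds 65% of Palisade, so Lucas controls Palisade.
Windward holds 78% of Cinder, so Lucas controls Cinder.
Palisade and Windward together hold 7% + 73% = 80% of Everline, so Lucas controls Everline.
Lucas holds 59% of Greywick, so Lucas controls Greywick.
No other company's threshold is met.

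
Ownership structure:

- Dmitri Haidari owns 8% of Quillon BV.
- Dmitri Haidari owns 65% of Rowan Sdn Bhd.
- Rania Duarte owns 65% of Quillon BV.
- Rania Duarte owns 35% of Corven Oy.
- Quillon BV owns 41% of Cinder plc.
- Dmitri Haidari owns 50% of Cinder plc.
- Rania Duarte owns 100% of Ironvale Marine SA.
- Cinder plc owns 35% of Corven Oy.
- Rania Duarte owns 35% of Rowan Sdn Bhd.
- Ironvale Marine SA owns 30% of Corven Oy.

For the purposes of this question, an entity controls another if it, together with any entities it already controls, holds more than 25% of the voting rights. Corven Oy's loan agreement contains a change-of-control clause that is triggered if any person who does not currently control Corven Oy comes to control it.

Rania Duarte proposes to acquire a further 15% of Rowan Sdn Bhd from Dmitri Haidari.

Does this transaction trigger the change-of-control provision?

No

The purchase adds only to Rania's holdings (Dmitri's stake shrinks), so Rania is the only person who could newly come to control Corven.
Rania holds 65% of Quillon, so Rania controls Quillon.
Quillon holds 41% of Cinder, so Rania controls Cinder.
Rania holds 100% of Ironvale, so Rania controls Ironvale.
Cinder and Rania and Ironvale together hold 35% + 35% + 30% = 100% of Corven, so Rania controls Corven.
So Rania already controls Corven before the transaction.
After the purchase, Rania's direct stake in Rowan rises to 35% + 15% = 50%, and Dmitri's stake falls to 50%.
Rania controlled Corven already, so this is not a new person acquiring control; every other person's position is unchanged or reduced.
No new person acquires control, so the clause is not triggered.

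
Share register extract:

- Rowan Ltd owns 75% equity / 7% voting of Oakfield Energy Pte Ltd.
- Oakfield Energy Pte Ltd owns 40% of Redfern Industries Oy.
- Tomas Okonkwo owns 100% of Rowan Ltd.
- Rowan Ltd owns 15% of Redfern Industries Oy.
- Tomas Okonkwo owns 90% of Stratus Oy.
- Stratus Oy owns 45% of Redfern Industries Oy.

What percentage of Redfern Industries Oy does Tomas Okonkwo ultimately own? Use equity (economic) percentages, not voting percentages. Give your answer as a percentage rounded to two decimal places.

Tomas reaches Redfern along 3 paths.
Via Rowan: 100% × 15% = 15%.
Via Rowan → Oakfield: 100% × 75% × 40% = 30%.
Via Stratus: 90% × 45% = 40.5%.
Total: 15% + 30% + 40.5% = 85.5%.
Rounded: 85.50%.

85.50%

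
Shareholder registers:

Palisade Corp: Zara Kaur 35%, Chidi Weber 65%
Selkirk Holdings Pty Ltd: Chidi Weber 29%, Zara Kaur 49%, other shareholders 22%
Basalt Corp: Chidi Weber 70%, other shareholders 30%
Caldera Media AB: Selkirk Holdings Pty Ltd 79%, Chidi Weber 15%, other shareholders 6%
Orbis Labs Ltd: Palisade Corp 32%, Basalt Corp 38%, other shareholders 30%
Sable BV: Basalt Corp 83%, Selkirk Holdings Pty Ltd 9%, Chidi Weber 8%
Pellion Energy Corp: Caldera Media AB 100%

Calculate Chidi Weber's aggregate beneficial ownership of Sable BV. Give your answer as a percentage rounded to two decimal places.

68.71%

Chidi reaches Sable along 3 paths.
Via Basalt: 70% × 83% = 58.1%.
Via Selkirk: 29% × 9% = 2.61%.
Direct stake: 8% = 8%.
Total: 58.1% + 2.61% + 8% = 68.71%.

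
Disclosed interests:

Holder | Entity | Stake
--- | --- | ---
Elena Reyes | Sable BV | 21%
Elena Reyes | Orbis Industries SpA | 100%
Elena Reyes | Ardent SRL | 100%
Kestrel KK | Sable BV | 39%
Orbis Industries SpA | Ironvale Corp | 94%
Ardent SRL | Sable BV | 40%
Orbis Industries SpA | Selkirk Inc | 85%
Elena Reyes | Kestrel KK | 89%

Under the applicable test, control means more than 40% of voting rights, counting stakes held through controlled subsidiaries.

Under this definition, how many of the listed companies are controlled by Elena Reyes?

Elena holds 100% of Ardent, so Elena controls Ardent.
Elena holds 100% of Orbis, so Elena controls Orbis.
Elena holds 89% of Kestrel, so Elena controls Kestrel.
Orbis holds 85% of Selkirk, so Elena controls Selkirk.
Kestrel and Elena and Ardent together hold 39% + 21% + 40% = 100% of Sable, so Elena controls Sable.
Orbis holds 94% of Ironvale, so Elena controls Ironvale.
Elena controls 6 companies.

6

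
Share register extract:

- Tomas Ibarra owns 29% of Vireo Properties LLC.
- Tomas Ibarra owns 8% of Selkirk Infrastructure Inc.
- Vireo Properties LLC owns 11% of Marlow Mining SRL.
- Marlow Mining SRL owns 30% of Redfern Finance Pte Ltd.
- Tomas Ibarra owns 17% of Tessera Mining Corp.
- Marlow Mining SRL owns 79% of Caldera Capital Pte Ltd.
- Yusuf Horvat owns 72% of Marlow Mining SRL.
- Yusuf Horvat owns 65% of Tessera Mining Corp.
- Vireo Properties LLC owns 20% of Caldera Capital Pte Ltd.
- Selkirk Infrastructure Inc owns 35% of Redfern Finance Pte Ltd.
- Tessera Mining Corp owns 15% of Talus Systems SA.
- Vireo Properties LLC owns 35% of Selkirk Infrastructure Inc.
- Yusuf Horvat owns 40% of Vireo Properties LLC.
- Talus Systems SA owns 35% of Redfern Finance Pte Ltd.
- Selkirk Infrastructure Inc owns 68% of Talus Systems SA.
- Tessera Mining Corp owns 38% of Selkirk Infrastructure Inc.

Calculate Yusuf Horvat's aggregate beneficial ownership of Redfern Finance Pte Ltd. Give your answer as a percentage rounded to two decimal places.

49.09%

Yusuf reaches Redfern along 7 paths.
Via Vireo → Selkirk: 40% × 35% × 35% = 4.9%.
Via Tessera → Selkirk: 65% × 38% × 35% = 8.645%.
Via Vireo → Marlow: 40% × 11% × 30% = 1.32%.
Via Marlow: 72% × 30% = 21.6%.
Via Tessera → Talus: 65% × 15% × 35% = 3.4125%.
Via Vireo → Selkirk → Talus: 40% × 35% × 68% × 35% = 3.332%.
Via Tessera → Selkirk → Talus: 65% × 38% × 68% × 35% = 5.8786%.
Total: 4.9% + 8.645% + 1.32% + 21.6% + 3.4125% + 3.332% + 5.8786% = 49.0881%.
Rounded: 49.09%.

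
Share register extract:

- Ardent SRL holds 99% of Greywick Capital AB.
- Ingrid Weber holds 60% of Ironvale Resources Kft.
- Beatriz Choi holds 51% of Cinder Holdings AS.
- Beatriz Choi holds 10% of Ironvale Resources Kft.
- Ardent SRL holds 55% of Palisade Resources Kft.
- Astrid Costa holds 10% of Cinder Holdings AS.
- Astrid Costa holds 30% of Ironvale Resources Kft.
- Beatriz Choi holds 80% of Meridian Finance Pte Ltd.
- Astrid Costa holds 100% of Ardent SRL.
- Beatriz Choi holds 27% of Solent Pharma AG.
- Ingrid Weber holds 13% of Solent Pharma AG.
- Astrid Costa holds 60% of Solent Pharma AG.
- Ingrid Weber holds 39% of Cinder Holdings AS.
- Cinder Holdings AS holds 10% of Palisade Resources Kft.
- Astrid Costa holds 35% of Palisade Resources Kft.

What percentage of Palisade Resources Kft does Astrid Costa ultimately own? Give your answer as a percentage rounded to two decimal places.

Astrid reaches Palisade along 3 paths.
Direct stake: 35% = 35%.
Via Ardent: 100% × 55% = 55%.
Via Cinder: 10% × 10% = 1%.
Total: 35% + 55% + 1% = 91%.
Rounded: 91.00%.

91.00%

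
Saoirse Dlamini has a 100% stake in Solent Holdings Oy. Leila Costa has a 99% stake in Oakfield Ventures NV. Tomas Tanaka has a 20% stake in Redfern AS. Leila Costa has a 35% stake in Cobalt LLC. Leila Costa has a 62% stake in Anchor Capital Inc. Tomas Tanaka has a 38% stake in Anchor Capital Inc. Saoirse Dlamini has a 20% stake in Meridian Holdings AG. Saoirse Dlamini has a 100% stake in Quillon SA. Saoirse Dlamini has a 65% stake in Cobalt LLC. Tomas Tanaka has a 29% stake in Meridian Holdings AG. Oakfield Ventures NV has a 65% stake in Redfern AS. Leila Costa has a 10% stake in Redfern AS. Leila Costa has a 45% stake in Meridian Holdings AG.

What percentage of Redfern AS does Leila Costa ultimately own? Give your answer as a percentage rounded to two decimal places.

Leila reaches Redfern along 2 paths.
Via Oakfield: 99% × 65% = 64.35%.
Direct stake: 10% = 10%.
Total: 64.35% + 10% = 74.35%.

74.35%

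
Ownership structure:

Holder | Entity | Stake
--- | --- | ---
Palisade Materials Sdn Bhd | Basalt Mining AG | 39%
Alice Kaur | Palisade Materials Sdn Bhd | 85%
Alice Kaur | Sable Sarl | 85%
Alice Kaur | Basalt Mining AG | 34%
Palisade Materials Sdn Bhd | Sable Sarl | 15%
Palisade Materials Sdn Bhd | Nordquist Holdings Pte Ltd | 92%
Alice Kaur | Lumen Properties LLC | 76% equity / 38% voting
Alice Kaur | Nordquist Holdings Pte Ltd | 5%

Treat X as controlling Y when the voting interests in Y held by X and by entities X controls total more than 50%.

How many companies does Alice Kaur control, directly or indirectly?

4

Alice holds 85% of Palisade, so Alice controls Palisade.
Alice and Palisade together hold 85% + 15% = 100% of Sable, so Alice controls Sable.
Alice and Palisade together hold 34% + 39% = 73% of Basalt, so Alice controls Basalt.
Palisade and Alice together hold 92% + 5% = 97% of Nordquist, so Alice controls Nordquist.
No other company's threshold is met.
Alice controls 4 companies.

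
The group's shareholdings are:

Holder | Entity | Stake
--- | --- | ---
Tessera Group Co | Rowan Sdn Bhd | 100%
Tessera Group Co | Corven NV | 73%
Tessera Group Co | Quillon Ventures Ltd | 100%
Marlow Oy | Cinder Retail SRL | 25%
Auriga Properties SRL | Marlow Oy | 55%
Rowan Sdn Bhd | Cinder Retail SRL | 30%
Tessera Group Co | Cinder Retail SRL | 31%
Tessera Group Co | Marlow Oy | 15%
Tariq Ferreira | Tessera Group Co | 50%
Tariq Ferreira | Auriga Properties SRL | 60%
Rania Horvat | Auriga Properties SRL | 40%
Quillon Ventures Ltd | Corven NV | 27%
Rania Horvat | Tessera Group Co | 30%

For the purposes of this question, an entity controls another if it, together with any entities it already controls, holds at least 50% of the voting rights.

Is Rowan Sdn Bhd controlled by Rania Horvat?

Rania's largest direct stake is 40% in Auriga, which does not meet the threshold, so Rania controls no company.
Neither Rania nor any entity Rania controls holds any voting interest in Rowan.
So Rania does not control Rowan.

No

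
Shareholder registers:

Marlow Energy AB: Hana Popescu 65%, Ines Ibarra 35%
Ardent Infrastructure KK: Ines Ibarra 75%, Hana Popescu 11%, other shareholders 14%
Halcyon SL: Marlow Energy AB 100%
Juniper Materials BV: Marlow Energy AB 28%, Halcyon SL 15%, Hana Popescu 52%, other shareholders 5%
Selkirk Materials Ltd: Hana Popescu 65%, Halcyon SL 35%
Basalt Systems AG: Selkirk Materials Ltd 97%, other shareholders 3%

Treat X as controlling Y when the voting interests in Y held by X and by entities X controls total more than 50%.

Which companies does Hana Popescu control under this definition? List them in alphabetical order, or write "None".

Hana holds 65% of Marlow, so Hana controls Marlow.
Marlow holds 100% of Halcyon, so Hana controls Halcyon.
Marlow and Halcyon and Hana together hold 28% + 15% + 52% = 95% of Juniper, so Hana controls Juniper.
Hana and Halcyon together hold 65% + 35% = 100% of Selkirk, so Hana controls Selkirk.
Selkirk holds 97% of Basalt, so Hana controls Basalt.
No other company's threshold is met.

Basalt Systems AG, Halcyon SL, Juniper Materials BV, Marlow Energy AB, Selkirk Materials Ltd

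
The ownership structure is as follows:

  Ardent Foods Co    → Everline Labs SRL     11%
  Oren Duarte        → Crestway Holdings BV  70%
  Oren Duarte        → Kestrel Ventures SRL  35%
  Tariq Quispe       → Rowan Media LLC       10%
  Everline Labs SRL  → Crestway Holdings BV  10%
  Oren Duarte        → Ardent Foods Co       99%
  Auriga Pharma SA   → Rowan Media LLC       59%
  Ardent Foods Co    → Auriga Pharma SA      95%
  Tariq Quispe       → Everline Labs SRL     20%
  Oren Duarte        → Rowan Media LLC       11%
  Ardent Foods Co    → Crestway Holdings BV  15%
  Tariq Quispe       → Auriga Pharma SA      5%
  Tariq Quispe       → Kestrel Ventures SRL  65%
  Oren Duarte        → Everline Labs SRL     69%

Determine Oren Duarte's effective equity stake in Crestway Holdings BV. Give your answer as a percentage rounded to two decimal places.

92.84%

Oren reaches Crestway along 4 paths.
Via Ardent: 99% × 15% = 14.85%.
Via Everline: 69% × 10% = 6.9%.
Via Ardent → Everline: 99% × 11% × 10% = 1.089%.
Direct stake: 70% = 70%.
Total: 14.85% + 6.9% + 1.089% + 70% = 92.839%.
Rounded: 92.84%.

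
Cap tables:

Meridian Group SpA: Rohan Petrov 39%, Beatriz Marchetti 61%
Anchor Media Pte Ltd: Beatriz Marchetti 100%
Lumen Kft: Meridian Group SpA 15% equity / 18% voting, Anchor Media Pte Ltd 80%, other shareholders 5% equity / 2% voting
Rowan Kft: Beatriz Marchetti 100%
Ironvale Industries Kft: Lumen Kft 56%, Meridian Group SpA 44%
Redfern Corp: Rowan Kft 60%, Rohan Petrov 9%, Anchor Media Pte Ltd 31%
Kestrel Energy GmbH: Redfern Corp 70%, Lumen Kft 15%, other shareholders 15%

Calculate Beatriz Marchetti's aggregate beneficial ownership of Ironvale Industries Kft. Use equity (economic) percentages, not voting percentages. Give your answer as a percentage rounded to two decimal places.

76.76%

Beatriz reaches Ironvale along 3 paths.
Via Meridian → Lumen: 61% × 15% × 56% = 5.124%.
Via Anchor → Lumen: 100% × 80% × 56% = 44.8%.
Via Meridian: 61% × 44% = 26.84%.
Total: 5.124% + 44.8% + 26.84% = 76.764%.
Rounded: 76.76%.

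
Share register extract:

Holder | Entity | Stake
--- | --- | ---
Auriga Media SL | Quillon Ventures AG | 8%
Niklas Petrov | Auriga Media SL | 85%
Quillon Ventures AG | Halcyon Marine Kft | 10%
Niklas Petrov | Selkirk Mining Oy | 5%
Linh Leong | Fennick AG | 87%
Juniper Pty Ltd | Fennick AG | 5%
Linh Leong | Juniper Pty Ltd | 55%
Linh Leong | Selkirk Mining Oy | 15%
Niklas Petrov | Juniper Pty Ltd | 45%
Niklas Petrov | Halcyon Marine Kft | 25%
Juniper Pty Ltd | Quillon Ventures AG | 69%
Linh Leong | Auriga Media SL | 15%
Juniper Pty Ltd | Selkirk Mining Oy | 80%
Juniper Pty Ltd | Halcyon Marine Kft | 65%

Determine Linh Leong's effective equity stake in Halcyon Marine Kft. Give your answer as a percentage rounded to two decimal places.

39.67%

Linh reaches Halcyon along 3 paths.
Via Juniper: 55% × 65% = 35.75%.
Via Auriga → Quillon: 15% × 8% × 10% = 0.12%.
Via Juniper → Quillon: 55% × 69% × 10% = 3.795%.
Total: 35.75% + 0.12% + 3.795% = 39.665%.
Rounded: 39.67%.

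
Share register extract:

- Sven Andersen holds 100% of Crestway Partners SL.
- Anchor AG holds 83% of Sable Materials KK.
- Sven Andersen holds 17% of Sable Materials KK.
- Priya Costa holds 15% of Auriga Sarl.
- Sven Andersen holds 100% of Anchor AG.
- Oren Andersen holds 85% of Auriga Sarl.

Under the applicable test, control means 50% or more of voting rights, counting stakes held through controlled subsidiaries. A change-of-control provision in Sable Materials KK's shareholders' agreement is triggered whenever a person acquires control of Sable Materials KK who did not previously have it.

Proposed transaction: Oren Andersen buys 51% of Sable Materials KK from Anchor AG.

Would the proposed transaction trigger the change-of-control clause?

Yes

The purchase adds only to Oren's holdings (Anchor's stake shrinks), so Oren is the only person who could newly come to control Sable.
Oren holds 85% of Auriga, so Oren controls Auriga.
Neither Oren nor any entity Oren controls holds any voting interest in Sable.
So before the transaction, Oren does not control Sable.
After the purchase, Oren holds 51% of Sable directly, and Anchor's stake falls to 32%.
Oren holds 51% of Sable, so Oren controls Sable.
Oren did not control Sable before and does after, so the clause is triggered.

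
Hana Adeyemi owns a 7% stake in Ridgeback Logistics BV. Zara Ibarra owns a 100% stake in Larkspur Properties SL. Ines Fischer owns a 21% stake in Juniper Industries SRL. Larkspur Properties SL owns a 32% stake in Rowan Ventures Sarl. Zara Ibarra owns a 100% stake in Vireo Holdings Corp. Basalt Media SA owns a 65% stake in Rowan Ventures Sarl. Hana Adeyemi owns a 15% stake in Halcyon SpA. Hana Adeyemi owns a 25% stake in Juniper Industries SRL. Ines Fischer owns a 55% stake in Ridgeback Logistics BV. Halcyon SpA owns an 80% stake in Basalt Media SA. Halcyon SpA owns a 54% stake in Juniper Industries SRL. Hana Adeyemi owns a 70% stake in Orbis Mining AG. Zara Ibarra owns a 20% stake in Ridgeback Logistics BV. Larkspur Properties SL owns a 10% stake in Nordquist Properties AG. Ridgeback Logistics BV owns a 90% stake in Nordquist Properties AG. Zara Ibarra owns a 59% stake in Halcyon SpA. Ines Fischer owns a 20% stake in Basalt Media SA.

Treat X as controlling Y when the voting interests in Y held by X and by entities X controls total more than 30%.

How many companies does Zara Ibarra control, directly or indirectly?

Zara holds 100% of Vireo, so Zara controls Vireo.
Zara holds 59% of Halcyon, so Zara controls Halcyon.
Halcyon holds 80% of Basalt, so Zara controls Basalt.
Zara holds 100% of Larkspur, so Zara controls Larkspur.
Halcyon holds 54% of Juniper, so Zara controls Juniper.
Larkspur and Basalt together hold 32% + 65% = 97% of Rowan, so Zara controls Rowan.
No other company's threshold is met.
Zara controls 6 companies.

6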